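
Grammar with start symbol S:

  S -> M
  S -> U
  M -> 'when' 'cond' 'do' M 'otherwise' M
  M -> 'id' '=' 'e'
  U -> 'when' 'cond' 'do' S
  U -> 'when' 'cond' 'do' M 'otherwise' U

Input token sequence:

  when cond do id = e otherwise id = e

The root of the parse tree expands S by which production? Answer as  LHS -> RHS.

[S [M when cond do [M id = e] otherwise [M id = e]]]

S -> M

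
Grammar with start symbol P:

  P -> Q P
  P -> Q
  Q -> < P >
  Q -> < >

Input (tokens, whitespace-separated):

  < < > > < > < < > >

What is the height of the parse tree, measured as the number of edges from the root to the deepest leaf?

[P [Q < [P [Q < >]] >] [P [Q < >] [P [Q < [P [Q < >]] >]]]]

6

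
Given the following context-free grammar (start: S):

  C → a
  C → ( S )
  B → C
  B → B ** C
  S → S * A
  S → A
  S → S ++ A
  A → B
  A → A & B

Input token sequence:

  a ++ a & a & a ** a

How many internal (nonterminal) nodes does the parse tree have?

[S [S [A [B [C a]]]] ++ [A [A [A [B [C a]]] & [B [C a]]] & [B [B [C a]] ** [C a]]]]

16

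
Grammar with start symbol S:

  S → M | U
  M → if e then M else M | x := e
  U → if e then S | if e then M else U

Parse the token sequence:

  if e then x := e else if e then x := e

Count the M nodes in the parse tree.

2

[S [U if e then [M x := e] else [U if e then [S [M x := e]]]]]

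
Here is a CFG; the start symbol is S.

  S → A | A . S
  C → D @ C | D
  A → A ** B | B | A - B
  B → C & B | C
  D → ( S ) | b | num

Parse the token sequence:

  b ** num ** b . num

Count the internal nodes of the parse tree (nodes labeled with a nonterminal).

[S [A [A [A [B [C [D b]]]] ** [B [C [D num]]]] ** [B [C [D b]]]] . [S [A [B [C [D num]]]]]]

18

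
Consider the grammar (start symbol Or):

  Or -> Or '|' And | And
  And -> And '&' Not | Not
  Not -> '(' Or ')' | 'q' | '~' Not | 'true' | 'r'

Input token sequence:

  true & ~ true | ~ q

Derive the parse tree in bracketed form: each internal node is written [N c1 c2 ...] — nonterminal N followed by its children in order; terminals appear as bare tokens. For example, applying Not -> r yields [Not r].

Or
Or | And
And | And
And & Not | And
Not & Not | And
true & Not | And
true & ~ Not | And
true & ~ true | And
true & ~ true | Not
true & ~ true | ~ Not
true & ~ true | ~ q

[Or [Or [And [And [Not true]] & [Not ~ [Not true]]]] | [And [Not ~ [Not q]]]]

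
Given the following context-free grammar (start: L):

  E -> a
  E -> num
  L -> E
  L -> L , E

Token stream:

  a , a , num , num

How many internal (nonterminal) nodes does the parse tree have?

8

[L [L [L [L [E a]] , [E a]] , [E num]] , [E num]]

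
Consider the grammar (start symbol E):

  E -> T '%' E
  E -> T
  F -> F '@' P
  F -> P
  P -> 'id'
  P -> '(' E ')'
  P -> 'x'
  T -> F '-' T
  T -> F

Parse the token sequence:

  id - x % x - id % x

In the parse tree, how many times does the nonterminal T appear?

[E [T [F [P id]] - [T [F [P x]]]] % [E [T [F [P x]] - [T [F [P id]]]] % [E [T [F [P x]]]]]]

5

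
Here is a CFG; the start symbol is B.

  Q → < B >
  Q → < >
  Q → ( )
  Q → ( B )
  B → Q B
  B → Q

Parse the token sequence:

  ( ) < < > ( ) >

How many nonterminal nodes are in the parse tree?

8

[B [Q ( )] [B [Q < [B [Q < >] [B [Q ( )]]] >]]]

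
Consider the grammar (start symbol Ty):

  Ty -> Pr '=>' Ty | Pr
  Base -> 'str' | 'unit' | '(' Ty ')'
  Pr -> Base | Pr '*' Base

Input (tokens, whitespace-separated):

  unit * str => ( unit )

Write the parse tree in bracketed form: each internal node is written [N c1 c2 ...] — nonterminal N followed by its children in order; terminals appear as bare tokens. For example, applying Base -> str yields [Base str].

Ty
Pr => Ty
Pr * Base => Ty
Base * Base => Ty
unit * Base => Ty
unit * str => Ty
unit * str => Pr
unit * str => Base
unit * str => ( Ty )
unit * str => ( Pr )
unit * str => ( Base )
unit * str => ( unit )

[Ty [Pr [Pr [Base unit]] * [Base str]] => [Ty [Pr [Base ( [Ty [Pr [Base unit]]] )]]]]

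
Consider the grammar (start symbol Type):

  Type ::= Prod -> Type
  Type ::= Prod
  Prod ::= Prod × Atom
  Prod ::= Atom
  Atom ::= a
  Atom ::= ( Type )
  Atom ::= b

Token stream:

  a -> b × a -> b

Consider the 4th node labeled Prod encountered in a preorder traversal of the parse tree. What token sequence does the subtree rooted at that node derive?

[Type [Prod [Atom a]] -> [Type [Prod [Prod [Atom b]] × [Atom a]] -> [Type [Prod [Atom b]]]]]

b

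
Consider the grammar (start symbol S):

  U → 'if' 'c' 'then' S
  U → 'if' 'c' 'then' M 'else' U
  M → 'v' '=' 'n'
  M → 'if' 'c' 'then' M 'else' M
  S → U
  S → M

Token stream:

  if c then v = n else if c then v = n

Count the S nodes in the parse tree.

2

[S [U if c then [M v = n] else [U if c then [S [M v = n]]]]]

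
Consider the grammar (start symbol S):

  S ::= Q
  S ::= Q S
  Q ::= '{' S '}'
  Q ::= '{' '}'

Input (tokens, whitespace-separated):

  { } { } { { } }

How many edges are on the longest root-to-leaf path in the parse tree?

[S [Q { }] [S [Q { }] [S [Q { [S [Q { }]] }]]]]

6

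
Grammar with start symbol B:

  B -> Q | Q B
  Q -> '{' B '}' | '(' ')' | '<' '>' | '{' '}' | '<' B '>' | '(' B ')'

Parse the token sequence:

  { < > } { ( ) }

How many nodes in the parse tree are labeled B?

[B [Q { [B [Q < >]] }] [B [Q { [B [Q ( )]] }]]]

4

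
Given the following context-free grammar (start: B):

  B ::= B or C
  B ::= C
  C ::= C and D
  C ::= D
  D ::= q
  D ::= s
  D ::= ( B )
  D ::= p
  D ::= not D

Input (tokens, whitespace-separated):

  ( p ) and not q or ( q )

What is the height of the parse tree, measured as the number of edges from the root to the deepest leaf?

[B [B [C [C [D ( [B [C [D p]]] )]] and [D not [D q]]]] or [C [D ( [B [C [D q]]] )]]]

8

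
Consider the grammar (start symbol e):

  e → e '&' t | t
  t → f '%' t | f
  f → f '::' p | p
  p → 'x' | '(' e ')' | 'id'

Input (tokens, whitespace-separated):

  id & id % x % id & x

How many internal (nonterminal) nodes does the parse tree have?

18

[e [e [e [t [f [p id]]]] & [t [f [p id]] % [t [f [p x]] % [t [f [p id]]]]]] & [t [f [p x]]]]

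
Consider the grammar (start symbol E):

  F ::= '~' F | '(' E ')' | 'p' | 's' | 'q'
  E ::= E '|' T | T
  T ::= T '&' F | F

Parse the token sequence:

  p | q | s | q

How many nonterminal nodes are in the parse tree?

[E [E [E [E [T [F p]]] | [T [F q]]] | [T [F s]]] | [T [F q]]]

12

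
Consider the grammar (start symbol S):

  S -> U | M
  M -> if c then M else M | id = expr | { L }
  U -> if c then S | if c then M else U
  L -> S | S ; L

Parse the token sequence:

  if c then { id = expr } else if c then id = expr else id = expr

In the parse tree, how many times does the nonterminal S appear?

[S [M if c then [M { [L [S [M id = expr]]] }] else [M if c then [M id = expr] else [M id = expr]]]]

2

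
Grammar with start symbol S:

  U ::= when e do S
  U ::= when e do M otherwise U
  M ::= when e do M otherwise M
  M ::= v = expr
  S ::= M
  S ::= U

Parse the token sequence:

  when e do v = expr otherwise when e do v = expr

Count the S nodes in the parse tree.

[S [U when e do [M v = expr] otherwise [U when e do [S [M v = expr]]]]]

2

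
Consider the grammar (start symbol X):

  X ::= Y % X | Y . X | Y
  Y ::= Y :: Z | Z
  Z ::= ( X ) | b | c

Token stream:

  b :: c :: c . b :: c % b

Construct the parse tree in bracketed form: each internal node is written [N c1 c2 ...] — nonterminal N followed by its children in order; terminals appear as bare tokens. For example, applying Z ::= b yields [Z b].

X
Y . X
Y :: Z . X
Y :: Z :: Z . X
Z :: Z :: Z . X
b :: Z :: Z . X
b :: c :: Z . X
b :: c :: c . X
b :: c :: c . Y % X
b :: c :: c . Y :: Z % X
b :: c :: c . Z :: Z % X
b :: c :: c . b :: Z % X
b :: c :: c . b :: c % X
b :: c :: c . b :: c % Y
b :: c :: c . b :: c % Z
b :: c :: c . b :: c % b

[X [Y [Y [Y [Z b]] :: [Z c]] :: [Z c]] . [X [Y [Y [Z b]] :: [Z c]] % [X [Y [Z b]]]]]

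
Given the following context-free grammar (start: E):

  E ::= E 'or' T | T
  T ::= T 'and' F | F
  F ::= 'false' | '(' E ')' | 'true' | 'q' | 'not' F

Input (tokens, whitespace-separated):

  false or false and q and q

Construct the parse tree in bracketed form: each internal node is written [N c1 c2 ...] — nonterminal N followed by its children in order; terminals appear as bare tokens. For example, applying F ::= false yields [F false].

[E [E [T [F false]]] or [T [T [T [F false]] and [F q]] and [F q]]]

E
E or T
T or T
F or T
false or T
false or T and F
false or T and F and F
false or F and F and F
false or false and F and F
false or false and q and F
false or false and q and q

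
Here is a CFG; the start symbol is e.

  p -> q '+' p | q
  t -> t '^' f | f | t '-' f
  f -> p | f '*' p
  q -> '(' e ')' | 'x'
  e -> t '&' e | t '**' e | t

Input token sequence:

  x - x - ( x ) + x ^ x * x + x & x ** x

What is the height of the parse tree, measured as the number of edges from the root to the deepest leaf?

11

[e [t [t [t [t [f [p [q x]]]] - [f [p [q x]]]] - [f [p [q ( [e [t [f [p [q x]]]]] )] + [p [q x]]]]] ^ [f [f [p [q x]]] * [p [q x] + [p [q x]]]]] & [e [t [f [p [q x]]]] ** [e [t [f [p [q x]]]]]]]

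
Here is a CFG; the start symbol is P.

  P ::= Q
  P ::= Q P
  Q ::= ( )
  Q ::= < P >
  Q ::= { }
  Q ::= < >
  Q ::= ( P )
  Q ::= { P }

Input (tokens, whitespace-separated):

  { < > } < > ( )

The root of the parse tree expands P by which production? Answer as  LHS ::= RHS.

P ::= Q P

[P [Q { [P [Q < >]] }] [P [Q < >] [P [Q ( )]]]]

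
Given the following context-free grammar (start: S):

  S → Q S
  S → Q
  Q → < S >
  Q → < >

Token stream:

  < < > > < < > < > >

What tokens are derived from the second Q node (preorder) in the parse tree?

[S [Q < [S [Q < >]] >] [S [Q < [S [Q < >] [S [Q < >]]] >]]]

< >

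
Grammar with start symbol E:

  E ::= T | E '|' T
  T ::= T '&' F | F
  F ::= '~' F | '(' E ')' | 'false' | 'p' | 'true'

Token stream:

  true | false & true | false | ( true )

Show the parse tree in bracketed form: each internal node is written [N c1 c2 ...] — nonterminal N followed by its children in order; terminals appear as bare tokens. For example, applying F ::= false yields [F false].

[E [E [E [E [T [F true]]] | [T [T [F false]] & [F true]]] | [T [F false]]] | [T [F ( [E [T [F true]]] )]]]

E
E | T
E | T | T
E | T | T | T
T | T | T | T
F | T | T | T
true | T | T | T
true | T & F | T | T
true | F & F | T | T
true | false & F | T | T
true | false & true | T | T
true | false & true | F | T
true | false & true | false | T
true | false & true | false | F
true | false & true | false | ( E )
true | false & true | false | ( T )
true | false & true | false | ( F )
true | false & true | false | ( true )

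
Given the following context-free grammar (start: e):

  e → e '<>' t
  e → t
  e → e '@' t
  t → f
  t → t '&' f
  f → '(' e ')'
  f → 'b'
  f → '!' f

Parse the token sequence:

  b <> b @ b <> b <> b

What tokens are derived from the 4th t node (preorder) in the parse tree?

b

[e [e [e [e [e [t [f b]]] <> [t [f b]]] @ [t [f b]]] <> [t [f b]]] <> [t [f b]]]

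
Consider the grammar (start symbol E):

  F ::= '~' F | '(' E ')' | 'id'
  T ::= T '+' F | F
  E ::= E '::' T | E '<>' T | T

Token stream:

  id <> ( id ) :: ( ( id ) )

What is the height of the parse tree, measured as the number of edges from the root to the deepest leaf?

[E [E [E [T [F id]]] <> [T [F ( [E [T [F id]]] )]]] :: [T [F ( [E [T [F ( [E [T [F id]]] )]]] )]]]

9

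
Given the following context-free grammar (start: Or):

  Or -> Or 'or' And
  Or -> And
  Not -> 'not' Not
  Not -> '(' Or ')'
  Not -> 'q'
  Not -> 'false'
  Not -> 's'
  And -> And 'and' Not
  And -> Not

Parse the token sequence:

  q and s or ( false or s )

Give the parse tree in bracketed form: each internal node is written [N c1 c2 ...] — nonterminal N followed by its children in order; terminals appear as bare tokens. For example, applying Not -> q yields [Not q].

Or
Or or And
And or And
And and Not or And
Not and Not or And
q and Not or And
q and s or And
q and s or Not
q and s or ( Or )
q and s or ( Or or And )
q and s or ( And or And )
q and s or ( Not or And )
q and s or ( false or And )
q and s or ( false or Not )
q and s or ( false or s )

[Or [Or [And [And [Not q]] and [Not s]]] or [And [Not ( [Or [Or [And [Not false]]] or [And [Not s]]] )]]]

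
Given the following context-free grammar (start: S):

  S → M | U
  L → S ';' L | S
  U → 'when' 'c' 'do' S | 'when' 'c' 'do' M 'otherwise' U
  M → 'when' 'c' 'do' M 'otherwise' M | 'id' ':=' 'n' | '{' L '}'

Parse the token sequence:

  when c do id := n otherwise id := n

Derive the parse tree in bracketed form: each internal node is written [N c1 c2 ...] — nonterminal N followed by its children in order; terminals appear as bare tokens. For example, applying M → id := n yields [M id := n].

S
M
when c do M otherwise M
when c do id := n otherwise M
when c do id := n otherwise id := n

[S [M when c do [M id := n] otherwise [M id := n]]]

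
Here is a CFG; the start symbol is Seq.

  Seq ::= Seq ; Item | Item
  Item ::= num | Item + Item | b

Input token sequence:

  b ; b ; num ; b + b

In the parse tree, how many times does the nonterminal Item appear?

6

[Seq [Seq [Seq [Seq [Item b]] ; [Item b]] ; [Item num]] ; [Item [Item b] + [Item b]]]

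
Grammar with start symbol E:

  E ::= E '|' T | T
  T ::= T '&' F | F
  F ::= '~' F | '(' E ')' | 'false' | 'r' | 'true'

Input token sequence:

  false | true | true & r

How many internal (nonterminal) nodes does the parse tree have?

[E [E [E [T [F false]]] | [T [F true]]] | [T [T [F true]] & [F r]]]

11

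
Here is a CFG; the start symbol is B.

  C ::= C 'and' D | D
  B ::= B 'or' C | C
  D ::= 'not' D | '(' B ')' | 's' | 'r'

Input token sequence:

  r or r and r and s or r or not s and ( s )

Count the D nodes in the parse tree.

9

[B [B [B [B [C [D r]]] or [C [C [C [D r]] and [D r]] and [D s]]] or [C [D r]]] or [C [C [D not [D s]]] and [D ( [B [C [D s]]] )]]]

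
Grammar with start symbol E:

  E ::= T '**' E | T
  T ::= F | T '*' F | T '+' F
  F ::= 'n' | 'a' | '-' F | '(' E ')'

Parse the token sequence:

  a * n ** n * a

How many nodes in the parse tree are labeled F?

4

[E [T [T [F a]] * [F n]] ** [E [T [T [F n]] * [F a]]]]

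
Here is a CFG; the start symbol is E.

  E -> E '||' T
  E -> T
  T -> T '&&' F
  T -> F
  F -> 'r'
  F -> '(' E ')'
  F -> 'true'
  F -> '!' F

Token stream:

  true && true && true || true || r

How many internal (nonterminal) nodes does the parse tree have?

13

[E [E [E [T [T [T [F true]] && [F true]] && [F true]]] || [T [F true]]] || [T [F r]]]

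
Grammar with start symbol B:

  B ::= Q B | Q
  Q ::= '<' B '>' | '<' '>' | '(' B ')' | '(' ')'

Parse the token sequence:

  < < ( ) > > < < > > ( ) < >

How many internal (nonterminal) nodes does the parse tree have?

[B [Q < [B [Q < [B [Q ( )]] >]] >] [B [Q < [B [Q < >]] >] [B [Q ( )] [B [Q < >]]]]]

14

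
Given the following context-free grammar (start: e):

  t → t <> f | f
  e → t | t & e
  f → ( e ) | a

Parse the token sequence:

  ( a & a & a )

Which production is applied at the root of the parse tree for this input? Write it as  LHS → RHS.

e → t

[e [t [f ( [e [t [f a]] & [e [t [f a]] & [e [t [f a]]]]] )]]]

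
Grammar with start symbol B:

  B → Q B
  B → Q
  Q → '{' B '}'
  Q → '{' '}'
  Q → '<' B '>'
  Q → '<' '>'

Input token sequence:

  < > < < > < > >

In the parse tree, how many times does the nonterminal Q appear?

4

[B [Q < >] [B [Q < [B [Q < >] [B [Q < >]]] >]]]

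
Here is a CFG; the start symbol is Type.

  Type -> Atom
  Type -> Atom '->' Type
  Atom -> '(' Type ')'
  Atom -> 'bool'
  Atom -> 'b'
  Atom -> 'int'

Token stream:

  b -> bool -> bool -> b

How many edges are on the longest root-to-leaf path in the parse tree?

[Type [Atom b] -> [Type [Atom bool] -> [Type [Atom bool] -> [Type [Atom b]]]]]

5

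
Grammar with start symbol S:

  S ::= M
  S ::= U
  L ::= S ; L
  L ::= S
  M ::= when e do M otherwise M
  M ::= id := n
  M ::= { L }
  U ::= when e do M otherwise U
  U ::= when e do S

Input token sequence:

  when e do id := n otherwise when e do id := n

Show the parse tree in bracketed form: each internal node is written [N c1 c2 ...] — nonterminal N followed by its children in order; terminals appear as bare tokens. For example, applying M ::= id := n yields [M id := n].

S
U
when e do M otherwise U
when e do id := n otherwise U
when e do id := n otherwise when e do S
when e do id := n otherwise when e do M
when e do id := n otherwise when e do id := n

[S [U when e do [M id := n] otherwise [U when e do [S [M id := n]]]]]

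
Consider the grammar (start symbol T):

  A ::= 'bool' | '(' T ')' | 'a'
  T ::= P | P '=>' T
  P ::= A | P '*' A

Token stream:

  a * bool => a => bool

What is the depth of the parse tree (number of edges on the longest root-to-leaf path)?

[T [P [P [A a]] * [A bool]] => [T [P [A a]] => [T [P [A bool]]]]]

5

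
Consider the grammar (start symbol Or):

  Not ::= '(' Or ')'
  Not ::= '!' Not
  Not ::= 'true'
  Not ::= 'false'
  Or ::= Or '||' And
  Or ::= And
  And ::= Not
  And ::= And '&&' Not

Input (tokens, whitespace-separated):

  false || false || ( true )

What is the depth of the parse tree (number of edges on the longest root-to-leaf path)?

6

[Or [Or [Or [And [Not false]]] || [And [Not false]]] || [And [Not ( [Or [And [Not true]]] )]]]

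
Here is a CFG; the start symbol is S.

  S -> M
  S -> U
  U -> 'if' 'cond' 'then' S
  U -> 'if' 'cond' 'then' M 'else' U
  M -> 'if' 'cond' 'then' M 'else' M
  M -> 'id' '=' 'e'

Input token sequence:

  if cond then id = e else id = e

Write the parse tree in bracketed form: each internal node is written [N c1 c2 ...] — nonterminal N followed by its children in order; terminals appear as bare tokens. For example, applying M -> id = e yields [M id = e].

S
M
if cond then M else M
if cond then id = e else M
if cond then id = e else id = e

[S [M if cond then [M id = e] else [M id = e]]]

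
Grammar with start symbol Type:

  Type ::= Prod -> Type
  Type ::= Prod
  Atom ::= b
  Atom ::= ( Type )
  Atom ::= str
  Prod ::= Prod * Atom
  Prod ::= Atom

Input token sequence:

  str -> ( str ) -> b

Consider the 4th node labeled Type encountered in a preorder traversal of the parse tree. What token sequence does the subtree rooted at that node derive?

b

[Type [Prod [Atom str]] -> [Type [Prod [Atom ( [Type [Prod [Atom str]]] )]] -> [Type [Prod [Atom b]]]]]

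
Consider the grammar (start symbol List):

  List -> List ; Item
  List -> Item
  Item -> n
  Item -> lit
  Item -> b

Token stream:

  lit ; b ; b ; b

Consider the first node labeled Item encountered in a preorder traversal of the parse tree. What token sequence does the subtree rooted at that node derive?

[List [List [List [List [Item lit]] ; [Item b]] ; [Item b]] ; [Item b]]

lit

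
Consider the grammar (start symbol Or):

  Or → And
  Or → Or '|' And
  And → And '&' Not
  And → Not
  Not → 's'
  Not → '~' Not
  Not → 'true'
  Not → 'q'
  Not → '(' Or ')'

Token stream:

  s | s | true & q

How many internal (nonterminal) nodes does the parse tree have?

[Or [Or [Or [And [Not s]]] | [And [Not s]]] | [And [And [Not true]] & [Not q]]]

11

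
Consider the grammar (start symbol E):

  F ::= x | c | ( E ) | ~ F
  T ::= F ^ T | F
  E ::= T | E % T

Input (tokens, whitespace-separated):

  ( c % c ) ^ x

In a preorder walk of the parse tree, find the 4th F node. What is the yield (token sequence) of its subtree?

x

[E [T [F ( [E [E [T [F c]]] % [T [F c]]] )] ^ [T [F x]]]]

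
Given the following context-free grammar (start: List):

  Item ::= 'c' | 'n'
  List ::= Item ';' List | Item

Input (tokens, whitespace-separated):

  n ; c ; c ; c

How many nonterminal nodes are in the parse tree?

8

[List [Item n] ; [List [Item c] ; [List [Item c] ; [List [Item c]]]]]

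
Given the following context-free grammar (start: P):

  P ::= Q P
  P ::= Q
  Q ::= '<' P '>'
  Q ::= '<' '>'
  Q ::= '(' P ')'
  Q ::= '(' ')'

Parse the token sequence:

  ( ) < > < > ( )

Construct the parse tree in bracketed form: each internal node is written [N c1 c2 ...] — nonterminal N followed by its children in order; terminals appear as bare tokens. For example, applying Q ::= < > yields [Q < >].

P
Q P
( ) P
( ) Q P
( ) < > P
( ) < > Q P
( ) < > < > P
( ) < > < > Q
( ) < > < > ( )

[P [Q ( )] [P [Q < >] [P [Q < >] [P [Q ( )]]]]]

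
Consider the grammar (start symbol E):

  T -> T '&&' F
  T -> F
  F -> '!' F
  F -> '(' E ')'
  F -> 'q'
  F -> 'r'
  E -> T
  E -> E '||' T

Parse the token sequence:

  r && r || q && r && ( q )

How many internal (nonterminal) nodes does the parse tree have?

[E [E [T [T [F r]] && [F r]]] || [T [T [T [F q]] && [F r]] && [F ( [E [T [F q]]] )]]]

15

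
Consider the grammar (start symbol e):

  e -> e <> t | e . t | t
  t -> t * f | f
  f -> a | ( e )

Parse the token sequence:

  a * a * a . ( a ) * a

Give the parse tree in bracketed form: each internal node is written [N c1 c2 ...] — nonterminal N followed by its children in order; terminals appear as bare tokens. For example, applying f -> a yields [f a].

e
e . t
t . t
t * f . t
t * f * f . t
f * f * f . t
a * f * f . t
a * a * f . t
a * a * a . t
a * a * a . t * f
a * a * a . f * f
a * a * a . ( e ) * f
a * a * a . ( t ) * f
a * a * a . ( f ) * f
a * a * a . ( a ) * f
a * a * a . ( a ) * a

[e [e [t [t [t [f a]] * [f a]] * [f a]]] . [t [t [f ( [e [t [f a]]] )]] * [f a]]]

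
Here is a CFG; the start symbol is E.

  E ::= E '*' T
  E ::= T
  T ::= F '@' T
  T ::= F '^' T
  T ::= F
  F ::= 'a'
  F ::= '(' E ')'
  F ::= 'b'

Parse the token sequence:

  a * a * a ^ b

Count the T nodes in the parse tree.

[E [E [E [T [F a]]] * [T [F a]]] * [T [F a] ^ [T [F b]]]]

4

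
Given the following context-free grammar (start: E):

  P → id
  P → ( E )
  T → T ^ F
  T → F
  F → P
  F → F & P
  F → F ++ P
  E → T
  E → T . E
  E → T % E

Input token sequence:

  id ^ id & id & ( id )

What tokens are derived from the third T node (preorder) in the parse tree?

[E [T [T [F [P id]]] ^ [F [F [F [P id]] & [P id]] & [P ( [E [T [F [P id]]]] )]]]]

id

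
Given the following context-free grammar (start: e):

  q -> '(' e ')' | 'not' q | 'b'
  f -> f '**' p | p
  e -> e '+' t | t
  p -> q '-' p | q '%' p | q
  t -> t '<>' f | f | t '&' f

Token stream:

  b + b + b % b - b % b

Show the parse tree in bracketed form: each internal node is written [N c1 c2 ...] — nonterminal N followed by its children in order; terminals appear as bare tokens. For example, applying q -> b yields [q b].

e
e + t
e + t + t
t + t + t
f + t + t
p + t + t
q + t + t
b + t + t
b + f + t
b + p + t
b + q + t
b + b + t
b + b + f
b + b + p
b + b + q % p
b + b + b % p
b + b + b % q - p
b + b + b % b - p
b + b + b % b - q % p
b + b + b % b - b % p
b + b + b % b - b % q
b + b + b % b - b % b

[e [e [e [t [f [p [q b]]]]] + [t [f [p [q b]]]]] + [t [f [p [q b] % [p [q b] - [p [q b] % [p [q b]]]]]]]]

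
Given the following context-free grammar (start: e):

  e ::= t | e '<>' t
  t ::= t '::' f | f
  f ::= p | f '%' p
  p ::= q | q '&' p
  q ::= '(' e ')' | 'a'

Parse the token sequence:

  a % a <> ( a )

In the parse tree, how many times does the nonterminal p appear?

4

[e [e [t [f [f [p [q a]]] % [p [q a]]]]] <> [t [f [p [q ( [e [t [f [p [q a]]]]] )]]]]]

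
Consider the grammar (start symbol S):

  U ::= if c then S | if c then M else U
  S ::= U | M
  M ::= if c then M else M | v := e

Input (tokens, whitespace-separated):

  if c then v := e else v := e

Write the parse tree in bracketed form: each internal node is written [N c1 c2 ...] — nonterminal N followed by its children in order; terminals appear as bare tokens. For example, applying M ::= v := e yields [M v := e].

S
M
if c then M else M
if c then v := e else M
if c then v := e else v := e

[S [M if c then [M v := e] else [M v := e]]]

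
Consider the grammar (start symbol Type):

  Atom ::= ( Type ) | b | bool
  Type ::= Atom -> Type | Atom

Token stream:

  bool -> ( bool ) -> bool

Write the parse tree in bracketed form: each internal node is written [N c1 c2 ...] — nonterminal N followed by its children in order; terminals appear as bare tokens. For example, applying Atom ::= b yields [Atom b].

[Type [Atom bool] -> [Type [Atom ( [Type [Atom bool]] )] -> [Type [Atom bool]]]]

Type
Atom -> Type
bool -> Type
bool -> Atom -> Type
bool -> ( Type ) -> Type
bool -> ( Atom ) -> Type
bool -> ( bool ) -> Type
bool -> ( bool ) -> Atom
bool -> ( bool ) -> bool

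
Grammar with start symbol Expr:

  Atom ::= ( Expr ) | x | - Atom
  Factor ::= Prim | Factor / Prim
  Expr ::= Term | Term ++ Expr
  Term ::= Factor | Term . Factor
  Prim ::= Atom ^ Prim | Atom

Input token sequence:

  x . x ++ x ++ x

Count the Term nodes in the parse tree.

4

[Expr [Term [Term [Factor [Prim [Atom x]]]] . [Factor [Prim [Atom x]]]] ++ [Expr [Term [Factor [Prim [Atom x]]]] ++ [Expr [Term [Factor [Prim [Atom x]]]]]]]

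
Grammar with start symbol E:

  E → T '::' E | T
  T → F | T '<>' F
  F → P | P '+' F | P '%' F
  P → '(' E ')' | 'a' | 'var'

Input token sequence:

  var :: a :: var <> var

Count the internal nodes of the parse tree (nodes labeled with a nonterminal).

15

[E [T [F [P var]]] :: [E [T [F [P a]]] :: [E [T [T [F [P var]]] <> [F [P var]]]]]]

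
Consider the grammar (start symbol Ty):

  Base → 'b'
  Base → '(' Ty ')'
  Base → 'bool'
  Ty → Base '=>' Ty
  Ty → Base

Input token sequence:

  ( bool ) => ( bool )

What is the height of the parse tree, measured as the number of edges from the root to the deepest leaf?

5

[Ty [Base ( [Ty [Base bool]] )] => [Ty [Base ( [Ty [Base bool]] )]]]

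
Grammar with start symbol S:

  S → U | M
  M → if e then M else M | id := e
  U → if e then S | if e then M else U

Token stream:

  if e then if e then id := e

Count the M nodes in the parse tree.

[S [U if e then [S [U if e then [S [M id := e]]]]]]

1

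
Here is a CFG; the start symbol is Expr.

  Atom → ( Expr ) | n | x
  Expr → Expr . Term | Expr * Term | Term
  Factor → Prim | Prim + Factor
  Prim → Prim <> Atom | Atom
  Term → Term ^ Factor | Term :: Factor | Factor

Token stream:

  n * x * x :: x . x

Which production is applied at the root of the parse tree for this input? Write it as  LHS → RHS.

Expr → Expr . Term

[Expr [Expr [Expr [Expr [Term [Factor [Prim [Atom n]]]]] * [Term [Factor [Prim [Atom x]]]]] * [Term [Term [Factor [Prim [Atom x]]]] :: [Factor [Prim [Atom x]]]]] . [Term [Factor [Prim [Atom x]]]]]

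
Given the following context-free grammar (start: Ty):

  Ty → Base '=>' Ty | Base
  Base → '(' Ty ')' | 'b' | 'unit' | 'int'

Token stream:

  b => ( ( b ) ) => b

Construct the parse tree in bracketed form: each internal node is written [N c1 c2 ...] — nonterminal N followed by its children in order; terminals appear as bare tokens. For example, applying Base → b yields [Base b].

[Ty [Base b] => [Ty [Base ( [Ty [Base ( [Ty [Base b]] )]] )] => [Ty [Base b]]]]

Ty
Base => Ty
b => Ty
b => Base => Ty
b => ( Ty ) => Ty
b => ( Base ) => Ty
b => ( ( Ty ) ) => Ty
b => ( ( Base ) ) => Ty
b => ( ( b ) ) => Ty
b => ( ( b ) ) => Base
b => ( ( b ) ) => b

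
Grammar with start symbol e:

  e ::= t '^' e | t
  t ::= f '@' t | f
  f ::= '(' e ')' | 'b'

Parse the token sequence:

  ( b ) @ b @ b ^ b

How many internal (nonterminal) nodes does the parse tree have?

13

[e [t [f ( [e [t [f b]]] )] @ [t [f b] @ [t [f b]]]] ^ [e [t [f b]]]]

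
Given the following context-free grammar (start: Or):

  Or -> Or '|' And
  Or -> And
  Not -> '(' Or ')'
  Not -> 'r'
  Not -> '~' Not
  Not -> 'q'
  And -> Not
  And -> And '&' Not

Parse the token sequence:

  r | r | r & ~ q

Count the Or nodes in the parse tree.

[Or [Or [Or [And [Not r]]] | [And [Not r]]] | [And [And [Not r]] & [Not ~ [Not q]]]]

3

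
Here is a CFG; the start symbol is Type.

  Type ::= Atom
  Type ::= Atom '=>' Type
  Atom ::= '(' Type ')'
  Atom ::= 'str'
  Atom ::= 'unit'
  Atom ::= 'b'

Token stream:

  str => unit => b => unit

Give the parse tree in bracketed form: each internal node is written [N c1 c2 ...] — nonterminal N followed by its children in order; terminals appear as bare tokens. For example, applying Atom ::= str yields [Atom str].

Type
Atom => Type
str => Type
str => Atom => Type
str => unit => Type
str => unit => Atom => Type
str => unit => b => Type
str => unit => b => Atom
str => unit => b => unit

[Type [Atom str] => [Type [Atom unit] => [Type [Atom b] => [Type [Atom unit]]]]]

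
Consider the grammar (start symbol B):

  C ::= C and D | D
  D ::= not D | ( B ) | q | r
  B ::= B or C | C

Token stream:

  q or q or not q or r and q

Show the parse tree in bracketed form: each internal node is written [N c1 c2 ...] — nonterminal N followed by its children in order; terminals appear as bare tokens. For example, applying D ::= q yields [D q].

B
B or C
B or C or C
B or C or C or C
C or C or C or C
D or C or C or C
q or C or C or C
q or D or C or C
q or q or C or C
q or q or D or C
q or q or not D or C
q or q or not q or C
q or q or not q or C and D
q or q or not q or D and D
q or q or not q or r and D
q or q or not q or r and q

[B [B [B [B [C [D q]]] or [C [D q]]] or [C [D not [D q]]]] or [C [C [D r]] and [D q]]]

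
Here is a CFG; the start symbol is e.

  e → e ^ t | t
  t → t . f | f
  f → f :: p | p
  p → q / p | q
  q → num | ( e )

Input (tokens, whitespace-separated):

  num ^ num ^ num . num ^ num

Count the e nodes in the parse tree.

[e [e [e [e [t [f [p [q num]]]]] ^ [t [f [p [q num]]]]] ^ [t [t [f [p [q num]]]] . [f [p [q num]]]]] ^ [t [f [p [q num]]]]]

4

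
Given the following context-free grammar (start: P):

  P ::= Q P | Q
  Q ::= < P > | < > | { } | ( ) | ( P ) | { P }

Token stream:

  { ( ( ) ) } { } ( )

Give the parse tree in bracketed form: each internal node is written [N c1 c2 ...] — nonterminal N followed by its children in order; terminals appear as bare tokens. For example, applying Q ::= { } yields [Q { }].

P
Q P
{ P } P
{ Q } P
{ ( P ) } P
{ ( Q ) } P
{ ( ( ) ) } P
{ ( ( ) ) } Q P
{ ( ( ) ) } { } P
{ ( ( ) ) } { } Q
{ ( ( ) ) } { } ( )

[P [Q { [P [Q ( [P [Q ( )]] )]] }] [P [Q { }] [P [Q ( )]]]]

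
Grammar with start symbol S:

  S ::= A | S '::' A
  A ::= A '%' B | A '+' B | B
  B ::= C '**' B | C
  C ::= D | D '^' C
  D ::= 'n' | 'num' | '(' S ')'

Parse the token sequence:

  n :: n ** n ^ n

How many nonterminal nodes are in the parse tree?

[S [S [A [B [C [D n]]]]] :: [A [B [C [D n]] ** [B [C [D n] ^ [C [D n]]]]]]]

15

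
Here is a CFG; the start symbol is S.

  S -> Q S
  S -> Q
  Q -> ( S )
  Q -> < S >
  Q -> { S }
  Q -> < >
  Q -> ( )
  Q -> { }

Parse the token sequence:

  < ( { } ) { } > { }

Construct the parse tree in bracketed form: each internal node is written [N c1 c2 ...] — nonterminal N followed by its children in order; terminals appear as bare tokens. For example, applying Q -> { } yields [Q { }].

S
Q S
< S > S
< Q S > S
< ( S ) S > S
< ( Q ) S > S
< ( { } ) S > S
< ( { } ) Q > S
< ( { } ) { } > S
< ( { } ) { } > Q
< ( { } ) { } > { }

[S [Q < [S [Q ( [S [Q { }]] )] [S [Q { }]]] >] [S [Q { }]]]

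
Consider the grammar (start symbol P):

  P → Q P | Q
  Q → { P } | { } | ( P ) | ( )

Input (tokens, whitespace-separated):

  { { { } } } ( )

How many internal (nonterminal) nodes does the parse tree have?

8

[P [Q { [P [Q { [P [Q { }]] }]] }] [P [Q ( )]]]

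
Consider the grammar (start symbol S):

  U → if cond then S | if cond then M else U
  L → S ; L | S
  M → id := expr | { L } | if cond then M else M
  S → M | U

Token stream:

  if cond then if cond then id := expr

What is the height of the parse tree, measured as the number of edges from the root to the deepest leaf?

6

[S [U if cond then [S [U if cond then [S [M id := expr]]]]]]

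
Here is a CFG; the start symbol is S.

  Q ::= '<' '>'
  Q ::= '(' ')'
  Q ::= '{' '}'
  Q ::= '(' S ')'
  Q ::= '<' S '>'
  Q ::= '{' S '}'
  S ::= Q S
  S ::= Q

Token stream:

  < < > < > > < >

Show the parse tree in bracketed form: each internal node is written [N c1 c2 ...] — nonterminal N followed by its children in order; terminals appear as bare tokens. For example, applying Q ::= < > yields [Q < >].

[S [Q < [S [Q < >] [S [Q < >]]] >] [S [Q < >]]]

S
Q S
< S > S
< Q S > S
< < > S > S
< < > Q > S
< < > < > > S
< < > < > > Q
< < > < > > < >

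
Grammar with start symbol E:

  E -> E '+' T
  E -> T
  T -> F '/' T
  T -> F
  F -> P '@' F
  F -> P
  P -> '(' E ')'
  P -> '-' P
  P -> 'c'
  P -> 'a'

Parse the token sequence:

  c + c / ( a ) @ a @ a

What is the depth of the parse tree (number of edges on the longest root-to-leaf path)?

[E [E [T [F [P c]]]] + [T [F [P c]] / [T [F [P ( [E [T [F [P a]]]] )] @ [F [P a] @ [F [P a]]]]]]]

9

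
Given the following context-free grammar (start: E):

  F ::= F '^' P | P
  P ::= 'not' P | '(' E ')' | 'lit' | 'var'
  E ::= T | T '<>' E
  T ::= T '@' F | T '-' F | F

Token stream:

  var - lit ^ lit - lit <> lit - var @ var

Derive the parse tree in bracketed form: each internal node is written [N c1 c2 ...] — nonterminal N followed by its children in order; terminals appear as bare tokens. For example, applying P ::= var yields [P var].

E
T <> E
T - F <> E
T - F - F <> E
F - F - F <> E
P - F - F <> E
var - F - F <> E
var - F ^ P - F <> E
var - P ^ P - F <> E
var - lit ^ P - F <> E
var - lit ^ lit - F <> E
var - lit ^ lit - P <> E
var - lit ^ lit - lit <> E
var - lit ^ lit - lit <> T
var - lit ^ lit - lit <> T @ F
var - lit ^ lit - lit <> T - F @ F
var - lit ^ lit - lit <> F - F @ F
var - lit ^ lit - lit <> P - F @ F
var - lit ^ lit - lit <> lit - F @ F
var - lit ^ lit - lit <> lit - P @ F
var - lit ^ lit - lit <> lit - var @ F
var - lit ^ lit - lit <> lit - var @ P
var - lit ^ lit - lit <> lit - var @ var

[E [T [T [T [F [P var]]] - [F [F [P lit]] ^ [P lit]]] - [F [P lit]]] <> [E [T [T [T [F [P lit]]] - [F [P var]]] @ [F [P var]]]]]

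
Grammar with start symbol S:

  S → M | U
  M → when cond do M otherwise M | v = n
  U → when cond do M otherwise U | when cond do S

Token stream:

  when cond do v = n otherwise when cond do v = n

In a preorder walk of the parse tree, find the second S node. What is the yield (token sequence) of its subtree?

v = n

[S [U when cond do [M v = n] otherwise [U when cond do [S [M v = n]]]]]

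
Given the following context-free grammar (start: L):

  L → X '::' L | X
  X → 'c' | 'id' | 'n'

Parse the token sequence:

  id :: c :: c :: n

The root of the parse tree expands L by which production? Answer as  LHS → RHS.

[L [X id] :: [L [X c] :: [L [X c] :: [L [X n]]]]]

L → X '::' L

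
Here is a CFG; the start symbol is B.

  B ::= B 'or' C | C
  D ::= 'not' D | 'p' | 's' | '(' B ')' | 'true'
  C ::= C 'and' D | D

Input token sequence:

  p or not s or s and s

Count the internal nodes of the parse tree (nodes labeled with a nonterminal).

[B [B [B [C [D p]]] or [C [D not [D s]]]] or [C [C [D s]] and [D s]]]

12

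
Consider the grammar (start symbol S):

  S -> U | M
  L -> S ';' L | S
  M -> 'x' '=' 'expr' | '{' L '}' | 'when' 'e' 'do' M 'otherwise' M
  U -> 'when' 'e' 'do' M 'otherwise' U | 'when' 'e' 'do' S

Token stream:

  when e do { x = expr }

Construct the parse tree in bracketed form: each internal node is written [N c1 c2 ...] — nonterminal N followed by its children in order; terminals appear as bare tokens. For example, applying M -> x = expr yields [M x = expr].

S
U
when e do S
when e do M
when e do { L }
when e do { S }
when e do { M }
when e do { x = expr }

[S [U when e do [S [M { [L [S [M x = expr]]] }]]]]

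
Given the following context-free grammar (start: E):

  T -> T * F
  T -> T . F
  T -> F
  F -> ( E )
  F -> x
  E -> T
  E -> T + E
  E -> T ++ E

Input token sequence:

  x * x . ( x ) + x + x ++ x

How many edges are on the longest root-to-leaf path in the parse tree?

[E [T [T [T [F x]] * [F x]] . [F ( [E [T [F x]]] )]] + [E [T [F x]] + [E [T [F x]] ++ [E [T [F x]]]]]]

6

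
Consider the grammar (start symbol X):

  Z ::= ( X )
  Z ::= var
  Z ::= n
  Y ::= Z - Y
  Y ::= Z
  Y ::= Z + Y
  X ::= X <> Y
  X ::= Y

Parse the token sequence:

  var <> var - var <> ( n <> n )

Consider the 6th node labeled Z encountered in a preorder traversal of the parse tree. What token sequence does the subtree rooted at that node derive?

n

[X [X [X [Y [Z var]]] <> [Y [Z var] - [Y [Z var]]]] <> [Y [Z ( [X [X [Y [Z n]]] <> [Y [Z n]]] )]]]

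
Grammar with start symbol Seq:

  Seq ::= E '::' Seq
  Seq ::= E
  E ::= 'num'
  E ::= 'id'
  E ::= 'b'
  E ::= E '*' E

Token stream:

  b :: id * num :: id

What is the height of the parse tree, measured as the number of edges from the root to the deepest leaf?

[Seq [E b] :: [Seq [E [E id] * [E num]] :: [Seq [E id]]]]

4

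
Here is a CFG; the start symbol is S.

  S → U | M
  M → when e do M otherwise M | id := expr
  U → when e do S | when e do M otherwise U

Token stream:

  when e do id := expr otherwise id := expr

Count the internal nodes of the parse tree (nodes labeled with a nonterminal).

[S [M when e do [M id := expr] otherwise [M id := expr]]]

4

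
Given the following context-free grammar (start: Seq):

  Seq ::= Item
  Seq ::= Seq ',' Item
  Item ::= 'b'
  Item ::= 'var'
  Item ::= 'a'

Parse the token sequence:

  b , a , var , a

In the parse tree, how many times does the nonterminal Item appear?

[Seq [Seq [Seq [Seq [Item b]] , [Item a]] , [Item var]] , [Item a]]

4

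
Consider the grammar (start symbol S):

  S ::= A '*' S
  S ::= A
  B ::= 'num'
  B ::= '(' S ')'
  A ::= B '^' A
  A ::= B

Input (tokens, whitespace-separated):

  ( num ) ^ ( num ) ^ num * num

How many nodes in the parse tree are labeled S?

4

[S [A [B ( [S [A [B num]]] )] ^ [A [B ( [S [A [B num]]] )] ^ [A [B num]]]] * [S [A [B num]]]]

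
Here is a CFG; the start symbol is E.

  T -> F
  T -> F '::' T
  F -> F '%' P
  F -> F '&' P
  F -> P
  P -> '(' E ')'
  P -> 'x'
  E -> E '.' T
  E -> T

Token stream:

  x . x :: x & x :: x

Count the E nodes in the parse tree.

[E [E [T [F [P x]]]] . [T [F [P x]] :: [T [F [F [P x]] & [P x]] :: [T [F [P x]]]]]]

2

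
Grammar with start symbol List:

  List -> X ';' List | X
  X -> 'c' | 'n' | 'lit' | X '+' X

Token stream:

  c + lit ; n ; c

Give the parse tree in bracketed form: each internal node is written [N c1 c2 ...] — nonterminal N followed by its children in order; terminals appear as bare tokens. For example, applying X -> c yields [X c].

[List [X [X c] + [X lit]] ; [List [X n] ; [List [X c]]]]

List
X ; List
X + X ; List
c + X ; List
c + lit ; List
c + lit ; X ; List
c + lit ; n ; List
c + lit ; n ; X
c + lit ; n ; c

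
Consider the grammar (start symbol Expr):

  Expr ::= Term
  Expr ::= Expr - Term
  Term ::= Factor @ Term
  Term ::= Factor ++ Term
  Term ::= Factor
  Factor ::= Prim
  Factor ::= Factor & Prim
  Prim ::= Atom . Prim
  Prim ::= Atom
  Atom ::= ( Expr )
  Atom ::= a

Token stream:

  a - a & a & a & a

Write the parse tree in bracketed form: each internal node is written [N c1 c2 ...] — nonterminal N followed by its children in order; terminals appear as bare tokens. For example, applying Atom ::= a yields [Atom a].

Expr
Expr - Term
Term - Term
Factor - Term
Prim - Term
Atom - Term
a - Term
a - Factor
a - Factor & Prim
a - Factor & Prim & Prim
a - Factor & Prim & Prim & Prim
a - Prim & Prim & Prim & Prim
a - Atom & Prim & Prim & Prim
a - a & Prim & Prim & Prim
a - a & Atom & Prim & Prim
a - a & a & Prim & Prim
a - a & a & Atom & Prim
a - a & a & a & Prim
a - a & a & a & Atom
a - a & a & a & a

[Expr [Expr [Term [Factor [Prim [Atom a]]]]] - [Term [Factor [Factor [Factor [Factor [Prim [Atom a]]] & [Prim [Atom a]]] & [Prim [Atom a]]] & [Prim [Atom a]]]]]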